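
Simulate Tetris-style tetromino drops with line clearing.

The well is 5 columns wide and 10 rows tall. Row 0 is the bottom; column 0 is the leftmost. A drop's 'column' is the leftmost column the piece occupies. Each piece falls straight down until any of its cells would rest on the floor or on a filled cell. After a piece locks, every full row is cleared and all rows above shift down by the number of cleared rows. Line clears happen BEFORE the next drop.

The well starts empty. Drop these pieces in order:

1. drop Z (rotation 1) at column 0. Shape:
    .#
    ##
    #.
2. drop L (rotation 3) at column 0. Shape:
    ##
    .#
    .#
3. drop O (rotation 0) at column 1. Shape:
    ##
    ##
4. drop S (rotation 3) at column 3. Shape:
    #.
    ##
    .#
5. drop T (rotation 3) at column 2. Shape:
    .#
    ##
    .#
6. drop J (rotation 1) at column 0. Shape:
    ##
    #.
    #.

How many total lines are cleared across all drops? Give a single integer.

Answer: 0

Derivation:
Drop 1: Z rot1 at col 0 lands with bottom-row=0; cleared 0 line(s) (total 0); column heights now [2 3 0 0 0], max=3
Drop 2: L rot3 at col 0 lands with bottom-row=3; cleared 0 line(s) (total 0); column heights now [6 6 0 0 0], max=6
Drop 3: O rot0 at col 1 lands with bottom-row=6; cleared 0 line(s) (total 0); column heights now [6 8 8 0 0], max=8
Drop 4: S rot3 at col 3 lands with bottom-row=0; cleared 0 line(s) (total 0); column heights now [6 8 8 3 2], max=8
Drop 5: T rot3 at col 2 lands with bottom-row=7; cleared 0 line(s) (total 0); column heights now [6 8 9 10 2], max=10
Drop 6: J rot1 at col 0 lands with bottom-row=6; cleared 0 line(s) (total 0); column heights now [9 9 9 10 2], max=10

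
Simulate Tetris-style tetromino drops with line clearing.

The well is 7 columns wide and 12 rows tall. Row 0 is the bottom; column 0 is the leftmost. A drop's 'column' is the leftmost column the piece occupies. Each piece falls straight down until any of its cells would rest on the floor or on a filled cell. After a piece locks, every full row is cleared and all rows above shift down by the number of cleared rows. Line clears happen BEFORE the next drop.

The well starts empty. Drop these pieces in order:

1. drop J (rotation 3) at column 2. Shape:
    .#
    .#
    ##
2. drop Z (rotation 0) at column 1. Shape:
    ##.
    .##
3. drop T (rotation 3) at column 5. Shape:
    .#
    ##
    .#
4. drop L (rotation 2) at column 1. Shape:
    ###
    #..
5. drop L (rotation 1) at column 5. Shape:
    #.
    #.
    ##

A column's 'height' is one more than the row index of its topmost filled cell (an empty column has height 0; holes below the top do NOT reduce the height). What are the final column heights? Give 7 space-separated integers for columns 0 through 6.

Drop 1: J rot3 at col 2 lands with bottom-row=0; cleared 0 line(s) (total 0); column heights now [0 0 1 3 0 0 0], max=3
Drop 2: Z rot0 at col 1 lands with bottom-row=3; cleared 0 line(s) (total 0); column heights now [0 5 5 4 0 0 0], max=5
Drop 3: T rot3 at col 5 lands with bottom-row=0; cleared 0 line(s) (total 0); column heights now [0 5 5 4 0 2 3], max=5
Drop 4: L rot2 at col 1 lands with bottom-row=5; cleared 0 line(s) (total 0); column heights now [0 7 7 7 0 2 3], max=7
Drop 5: L rot1 at col 5 lands with bottom-row=3; cleared 0 line(s) (total 0); column heights now [0 7 7 7 0 6 4], max=7

Answer: 0 7 7 7 0 6 4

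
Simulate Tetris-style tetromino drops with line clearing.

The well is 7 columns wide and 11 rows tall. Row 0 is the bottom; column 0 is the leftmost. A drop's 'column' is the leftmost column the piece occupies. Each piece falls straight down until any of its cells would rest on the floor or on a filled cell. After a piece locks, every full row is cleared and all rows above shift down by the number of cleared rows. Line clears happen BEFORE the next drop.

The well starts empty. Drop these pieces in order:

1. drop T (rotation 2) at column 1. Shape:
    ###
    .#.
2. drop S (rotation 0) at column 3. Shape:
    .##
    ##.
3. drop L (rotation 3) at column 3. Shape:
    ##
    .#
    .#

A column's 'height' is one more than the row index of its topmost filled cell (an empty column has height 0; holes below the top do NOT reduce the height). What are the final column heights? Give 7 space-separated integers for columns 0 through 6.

Answer: 0 2 2 7 7 4 0

Derivation:
Drop 1: T rot2 at col 1 lands with bottom-row=0; cleared 0 line(s) (total 0); column heights now [0 2 2 2 0 0 0], max=2
Drop 2: S rot0 at col 3 lands with bottom-row=2; cleared 0 line(s) (total 0); column heights now [0 2 2 3 4 4 0], max=4
Drop 3: L rot3 at col 3 lands with bottom-row=4; cleared 0 line(s) (total 0); column heights now [0 2 2 7 7 4 0], max=7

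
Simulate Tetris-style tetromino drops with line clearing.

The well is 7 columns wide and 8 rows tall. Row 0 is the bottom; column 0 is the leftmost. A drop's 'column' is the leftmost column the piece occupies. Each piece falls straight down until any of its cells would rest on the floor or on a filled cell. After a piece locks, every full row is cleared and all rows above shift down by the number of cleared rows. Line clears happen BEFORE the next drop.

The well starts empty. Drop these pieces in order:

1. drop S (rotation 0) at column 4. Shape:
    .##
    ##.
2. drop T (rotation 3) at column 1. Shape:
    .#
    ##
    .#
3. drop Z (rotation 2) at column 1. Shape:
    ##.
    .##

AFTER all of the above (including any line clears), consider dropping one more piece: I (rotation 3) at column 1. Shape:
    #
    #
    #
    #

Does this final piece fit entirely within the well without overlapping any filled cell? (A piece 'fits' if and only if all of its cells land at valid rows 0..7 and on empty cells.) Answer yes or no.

Drop 1: S rot0 at col 4 lands with bottom-row=0; cleared 0 line(s) (total 0); column heights now [0 0 0 0 1 2 2], max=2
Drop 2: T rot3 at col 1 lands with bottom-row=0; cleared 0 line(s) (total 0); column heights now [0 2 3 0 1 2 2], max=3
Drop 3: Z rot2 at col 1 lands with bottom-row=3; cleared 0 line(s) (total 0); column heights now [0 5 5 4 1 2 2], max=5
Test piece I rot3 at col 1 (width 1): heights before test = [0 5 5 4 1 2 2]; fits = False

Answer: no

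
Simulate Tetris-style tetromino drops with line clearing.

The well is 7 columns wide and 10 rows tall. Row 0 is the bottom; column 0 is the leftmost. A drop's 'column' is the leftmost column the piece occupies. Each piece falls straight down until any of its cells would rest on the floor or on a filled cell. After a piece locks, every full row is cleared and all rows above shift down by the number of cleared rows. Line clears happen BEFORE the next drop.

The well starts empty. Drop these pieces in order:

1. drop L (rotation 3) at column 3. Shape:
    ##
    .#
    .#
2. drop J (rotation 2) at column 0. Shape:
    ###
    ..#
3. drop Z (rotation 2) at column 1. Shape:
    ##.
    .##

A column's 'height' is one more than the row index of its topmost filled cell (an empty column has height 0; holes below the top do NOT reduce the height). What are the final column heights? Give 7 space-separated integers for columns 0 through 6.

Drop 1: L rot3 at col 3 lands with bottom-row=0; cleared 0 line(s) (total 0); column heights now [0 0 0 3 3 0 0], max=3
Drop 2: J rot2 at col 0 lands with bottom-row=0; cleared 0 line(s) (total 0); column heights now [2 2 2 3 3 0 0], max=3
Drop 3: Z rot2 at col 1 lands with bottom-row=3; cleared 0 line(s) (total 0); column heights now [2 5 5 4 3 0 0], max=5

Answer: 2 5 5 4 3 0 0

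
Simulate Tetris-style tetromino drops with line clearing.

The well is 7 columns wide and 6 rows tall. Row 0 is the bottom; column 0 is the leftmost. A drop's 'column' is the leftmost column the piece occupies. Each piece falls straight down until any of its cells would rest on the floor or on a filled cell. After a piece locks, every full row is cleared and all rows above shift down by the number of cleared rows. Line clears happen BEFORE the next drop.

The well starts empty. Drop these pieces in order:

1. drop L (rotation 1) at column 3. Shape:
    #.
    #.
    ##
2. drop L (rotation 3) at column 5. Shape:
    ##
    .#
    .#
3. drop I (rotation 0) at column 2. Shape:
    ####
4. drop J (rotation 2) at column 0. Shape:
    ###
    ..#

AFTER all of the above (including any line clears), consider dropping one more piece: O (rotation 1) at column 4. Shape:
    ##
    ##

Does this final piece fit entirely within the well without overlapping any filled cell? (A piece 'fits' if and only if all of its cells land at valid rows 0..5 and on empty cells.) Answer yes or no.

Drop 1: L rot1 at col 3 lands with bottom-row=0; cleared 0 line(s) (total 0); column heights now [0 0 0 3 1 0 0], max=3
Drop 2: L rot3 at col 5 lands with bottom-row=0; cleared 0 line(s) (total 0); column heights now [0 0 0 3 1 3 3], max=3
Drop 3: I rot0 at col 2 lands with bottom-row=3; cleared 0 line(s) (total 0); column heights now [0 0 4 4 4 4 3], max=4
Drop 4: J rot2 at col 0 lands with bottom-row=4; cleared 0 line(s) (total 0); column heights now [6 6 6 4 4 4 3], max=6
Test piece O rot1 at col 4 (width 2): heights before test = [6 6 6 4 4 4 3]; fits = True

Answer: yes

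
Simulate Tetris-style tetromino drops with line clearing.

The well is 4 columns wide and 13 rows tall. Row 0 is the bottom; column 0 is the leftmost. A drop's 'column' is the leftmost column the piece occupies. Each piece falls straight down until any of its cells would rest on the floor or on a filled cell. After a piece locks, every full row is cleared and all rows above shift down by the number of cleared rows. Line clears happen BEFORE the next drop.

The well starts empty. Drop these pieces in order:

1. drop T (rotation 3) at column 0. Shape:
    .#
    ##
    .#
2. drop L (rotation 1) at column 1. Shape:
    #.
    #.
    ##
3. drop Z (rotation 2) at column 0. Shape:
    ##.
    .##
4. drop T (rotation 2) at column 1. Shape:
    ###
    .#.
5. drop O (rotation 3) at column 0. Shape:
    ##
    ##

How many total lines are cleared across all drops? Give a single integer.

Answer: 0

Derivation:
Drop 1: T rot3 at col 0 lands with bottom-row=0; cleared 0 line(s) (total 0); column heights now [2 3 0 0], max=3
Drop 2: L rot1 at col 1 lands with bottom-row=3; cleared 0 line(s) (total 0); column heights now [2 6 4 0], max=6
Drop 3: Z rot2 at col 0 lands with bottom-row=6; cleared 0 line(s) (total 0); column heights now [8 8 7 0], max=8
Drop 4: T rot2 at col 1 lands with bottom-row=7; cleared 0 line(s) (total 0); column heights now [8 9 9 9], max=9
Drop 5: O rot3 at col 0 lands with bottom-row=9; cleared 0 line(s) (total 0); column heights now [11 11 9 9], max=11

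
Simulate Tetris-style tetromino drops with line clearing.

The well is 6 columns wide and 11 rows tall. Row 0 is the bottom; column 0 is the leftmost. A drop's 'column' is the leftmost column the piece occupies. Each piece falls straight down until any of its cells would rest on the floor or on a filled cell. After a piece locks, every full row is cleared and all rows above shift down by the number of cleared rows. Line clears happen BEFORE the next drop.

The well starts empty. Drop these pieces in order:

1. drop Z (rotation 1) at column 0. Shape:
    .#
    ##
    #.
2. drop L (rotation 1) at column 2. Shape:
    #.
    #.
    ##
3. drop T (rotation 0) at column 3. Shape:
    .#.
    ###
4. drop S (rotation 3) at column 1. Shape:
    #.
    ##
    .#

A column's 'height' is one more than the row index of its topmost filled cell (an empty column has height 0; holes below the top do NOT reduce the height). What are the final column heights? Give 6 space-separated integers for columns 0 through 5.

Answer: 1 5 4 1 2 0

Derivation:
Drop 1: Z rot1 at col 0 lands with bottom-row=0; cleared 0 line(s) (total 0); column heights now [2 3 0 0 0 0], max=3
Drop 2: L rot1 at col 2 lands with bottom-row=0; cleared 0 line(s) (total 0); column heights now [2 3 3 1 0 0], max=3
Drop 3: T rot0 at col 3 lands with bottom-row=1; cleared 1 line(s) (total 1); column heights now [1 2 2 1 2 0], max=2
Drop 4: S rot3 at col 1 lands with bottom-row=2; cleared 0 line(s) (total 1); column heights now [1 5 4 1 2 0], max=5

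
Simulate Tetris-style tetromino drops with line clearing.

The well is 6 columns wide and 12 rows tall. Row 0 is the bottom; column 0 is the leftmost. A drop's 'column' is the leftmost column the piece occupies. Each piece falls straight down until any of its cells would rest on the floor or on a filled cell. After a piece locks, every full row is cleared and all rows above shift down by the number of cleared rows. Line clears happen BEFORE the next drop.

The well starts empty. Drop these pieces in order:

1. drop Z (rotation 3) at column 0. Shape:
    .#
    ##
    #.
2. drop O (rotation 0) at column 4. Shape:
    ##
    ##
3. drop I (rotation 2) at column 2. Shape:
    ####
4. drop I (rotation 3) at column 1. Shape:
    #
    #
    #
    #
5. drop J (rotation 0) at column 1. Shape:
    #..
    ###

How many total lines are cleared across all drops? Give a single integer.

Answer: 0

Derivation:
Drop 1: Z rot3 at col 0 lands with bottom-row=0; cleared 0 line(s) (total 0); column heights now [2 3 0 0 0 0], max=3
Drop 2: O rot0 at col 4 lands with bottom-row=0; cleared 0 line(s) (total 0); column heights now [2 3 0 0 2 2], max=3
Drop 3: I rot2 at col 2 lands with bottom-row=2; cleared 0 line(s) (total 0); column heights now [2 3 3 3 3 3], max=3
Drop 4: I rot3 at col 1 lands with bottom-row=3; cleared 0 line(s) (total 0); column heights now [2 7 3 3 3 3], max=7
Drop 5: J rot0 at col 1 lands with bottom-row=7; cleared 0 line(s) (total 0); column heights now [2 9 8 8 3 3], max=9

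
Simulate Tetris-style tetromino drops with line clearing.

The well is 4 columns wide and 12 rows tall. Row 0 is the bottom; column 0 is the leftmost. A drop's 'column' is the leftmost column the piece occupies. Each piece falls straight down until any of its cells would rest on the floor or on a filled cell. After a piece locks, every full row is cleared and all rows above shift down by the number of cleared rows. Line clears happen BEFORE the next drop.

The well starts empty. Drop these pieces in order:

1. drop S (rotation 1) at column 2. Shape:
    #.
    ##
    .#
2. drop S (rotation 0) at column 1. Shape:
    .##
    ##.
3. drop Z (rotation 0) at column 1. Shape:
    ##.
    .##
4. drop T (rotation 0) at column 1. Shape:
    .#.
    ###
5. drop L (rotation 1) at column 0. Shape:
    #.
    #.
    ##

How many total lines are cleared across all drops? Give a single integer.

Answer: 0

Derivation:
Drop 1: S rot1 at col 2 lands with bottom-row=0; cleared 0 line(s) (total 0); column heights now [0 0 3 2], max=3
Drop 2: S rot0 at col 1 lands with bottom-row=3; cleared 0 line(s) (total 0); column heights now [0 4 5 5], max=5
Drop 3: Z rot0 at col 1 lands with bottom-row=5; cleared 0 line(s) (total 0); column heights now [0 7 7 6], max=7
Drop 4: T rot0 at col 1 lands with bottom-row=7; cleared 0 line(s) (total 0); column heights now [0 8 9 8], max=9
Drop 5: L rot1 at col 0 lands with bottom-row=8; cleared 0 line(s) (total 0); column heights now [11 9 9 8], max=11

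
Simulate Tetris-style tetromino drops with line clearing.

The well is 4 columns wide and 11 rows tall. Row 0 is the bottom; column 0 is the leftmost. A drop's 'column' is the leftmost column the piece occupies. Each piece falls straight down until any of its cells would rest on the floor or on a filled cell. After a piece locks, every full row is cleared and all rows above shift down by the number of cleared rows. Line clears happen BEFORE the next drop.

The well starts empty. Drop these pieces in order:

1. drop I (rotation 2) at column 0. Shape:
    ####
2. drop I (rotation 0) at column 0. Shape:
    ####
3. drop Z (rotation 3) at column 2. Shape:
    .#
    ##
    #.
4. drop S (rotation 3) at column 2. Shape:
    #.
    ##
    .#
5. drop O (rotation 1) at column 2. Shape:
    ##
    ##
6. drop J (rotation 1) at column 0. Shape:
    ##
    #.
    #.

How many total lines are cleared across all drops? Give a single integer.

Drop 1: I rot2 at col 0 lands with bottom-row=0; cleared 1 line(s) (total 1); column heights now [0 0 0 0], max=0
Drop 2: I rot0 at col 0 lands with bottom-row=0; cleared 1 line(s) (total 2); column heights now [0 0 0 0], max=0
Drop 3: Z rot3 at col 2 lands with bottom-row=0; cleared 0 line(s) (total 2); column heights now [0 0 2 3], max=3
Drop 4: S rot3 at col 2 lands with bottom-row=3; cleared 0 line(s) (total 2); column heights now [0 0 6 5], max=6
Drop 5: O rot1 at col 2 lands with bottom-row=6; cleared 0 line(s) (total 2); column heights now [0 0 8 8], max=8
Drop 6: J rot1 at col 0 lands with bottom-row=0; cleared 0 line(s) (total 2); column heights now [3 3 8 8], max=8

Answer: 2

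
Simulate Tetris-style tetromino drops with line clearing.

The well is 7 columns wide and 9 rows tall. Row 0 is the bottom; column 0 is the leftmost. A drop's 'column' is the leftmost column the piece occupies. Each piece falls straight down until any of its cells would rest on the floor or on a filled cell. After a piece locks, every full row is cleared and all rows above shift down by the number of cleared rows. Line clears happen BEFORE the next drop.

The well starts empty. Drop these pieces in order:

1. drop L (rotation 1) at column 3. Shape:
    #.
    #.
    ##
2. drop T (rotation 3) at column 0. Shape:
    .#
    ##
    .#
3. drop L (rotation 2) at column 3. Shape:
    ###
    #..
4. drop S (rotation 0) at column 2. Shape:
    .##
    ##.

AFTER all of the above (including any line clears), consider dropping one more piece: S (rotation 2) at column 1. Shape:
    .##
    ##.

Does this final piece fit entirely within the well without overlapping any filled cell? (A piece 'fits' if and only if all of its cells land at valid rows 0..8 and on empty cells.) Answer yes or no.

Answer: yes

Derivation:
Drop 1: L rot1 at col 3 lands with bottom-row=0; cleared 0 line(s) (total 0); column heights now [0 0 0 3 1 0 0], max=3
Drop 2: T rot3 at col 0 lands with bottom-row=0; cleared 0 line(s) (total 0); column heights now [2 3 0 3 1 0 0], max=3
Drop 3: L rot2 at col 3 lands with bottom-row=3; cleared 0 line(s) (total 0); column heights now [2 3 0 5 5 5 0], max=5
Drop 4: S rot0 at col 2 lands with bottom-row=5; cleared 0 line(s) (total 0); column heights now [2 3 6 7 7 5 0], max=7
Test piece S rot2 at col 1 (width 3): heights before test = [2 3 6 7 7 5 0]; fits = True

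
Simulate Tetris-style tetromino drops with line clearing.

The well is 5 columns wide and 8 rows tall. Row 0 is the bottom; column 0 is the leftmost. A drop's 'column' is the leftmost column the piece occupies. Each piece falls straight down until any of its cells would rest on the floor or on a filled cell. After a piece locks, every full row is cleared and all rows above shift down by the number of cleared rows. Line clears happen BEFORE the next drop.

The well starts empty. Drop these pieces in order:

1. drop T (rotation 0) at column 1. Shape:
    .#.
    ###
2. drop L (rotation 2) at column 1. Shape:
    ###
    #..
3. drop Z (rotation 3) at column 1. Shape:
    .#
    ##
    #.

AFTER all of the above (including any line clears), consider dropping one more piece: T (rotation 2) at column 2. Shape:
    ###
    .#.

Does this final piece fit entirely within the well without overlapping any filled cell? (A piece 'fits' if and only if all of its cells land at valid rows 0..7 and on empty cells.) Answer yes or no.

Answer: yes

Derivation:
Drop 1: T rot0 at col 1 lands with bottom-row=0; cleared 0 line(s) (total 0); column heights now [0 1 2 1 0], max=2
Drop 2: L rot2 at col 1 lands with bottom-row=1; cleared 0 line(s) (total 0); column heights now [0 3 3 3 0], max=3
Drop 3: Z rot3 at col 1 lands with bottom-row=3; cleared 0 line(s) (total 0); column heights now [0 5 6 3 0], max=6
Test piece T rot2 at col 2 (width 3): heights before test = [0 5 6 3 0]; fits = True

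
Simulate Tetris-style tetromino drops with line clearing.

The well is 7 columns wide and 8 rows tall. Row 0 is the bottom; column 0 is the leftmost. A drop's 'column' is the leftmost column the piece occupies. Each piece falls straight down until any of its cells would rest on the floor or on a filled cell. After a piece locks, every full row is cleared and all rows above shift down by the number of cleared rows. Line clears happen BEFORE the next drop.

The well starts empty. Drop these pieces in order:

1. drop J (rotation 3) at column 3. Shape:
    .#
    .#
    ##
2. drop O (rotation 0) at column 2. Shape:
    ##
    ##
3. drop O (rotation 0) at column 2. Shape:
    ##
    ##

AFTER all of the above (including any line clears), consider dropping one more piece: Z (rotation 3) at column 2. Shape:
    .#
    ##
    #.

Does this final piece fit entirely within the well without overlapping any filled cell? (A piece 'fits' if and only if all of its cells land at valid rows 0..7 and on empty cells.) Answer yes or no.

Drop 1: J rot3 at col 3 lands with bottom-row=0; cleared 0 line(s) (total 0); column heights now [0 0 0 1 3 0 0], max=3
Drop 2: O rot0 at col 2 lands with bottom-row=1; cleared 0 line(s) (total 0); column heights now [0 0 3 3 3 0 0], max=3
Drop 3: O rot0 at col 2 lands with bottom-row=3; cleared 0 line(s) (total 0); column heights now [0 0 5 5 3 0 0], max=5
Test piece Z rot3 at col 2 (width 2): heights before test = [0 0 5 5 3 0 0]; fits = True

Answer: yes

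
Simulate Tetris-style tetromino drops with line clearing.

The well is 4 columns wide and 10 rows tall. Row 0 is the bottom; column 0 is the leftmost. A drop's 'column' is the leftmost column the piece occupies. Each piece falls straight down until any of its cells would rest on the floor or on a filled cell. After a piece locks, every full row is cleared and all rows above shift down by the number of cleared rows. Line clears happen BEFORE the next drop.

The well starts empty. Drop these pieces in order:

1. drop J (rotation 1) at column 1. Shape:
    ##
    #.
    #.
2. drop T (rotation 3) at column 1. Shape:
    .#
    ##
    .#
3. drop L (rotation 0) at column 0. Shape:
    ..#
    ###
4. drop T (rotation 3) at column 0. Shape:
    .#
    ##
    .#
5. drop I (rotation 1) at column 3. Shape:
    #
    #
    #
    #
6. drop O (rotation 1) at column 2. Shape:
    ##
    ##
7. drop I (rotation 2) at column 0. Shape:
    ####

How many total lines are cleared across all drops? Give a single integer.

Answer: 2

Derivation:
Drop 1: J rot1 at col 1 lands with bottom-row=0; cleared 0 line(s) (total 0); column heights now [0 3 3 0], max=3
Drop 2: T rot3 at col 1 lands with bottom-row=3; cleared 0 line(s) (total 0); column heights now [0 5 6 0], max=6
Drop 3: L rot0 at col 0 lands with bottom-row=6; cleared 0 line(s) (total 0); column heights now [7 7 8 0], max=8
Drop 4: T rot3 at col 0 lands with bottom-row=7; cleared 0 line(s) (total 0); column heights now [9 10 8 0], max=10
Drop 5: I rot1 at col 3 lands with bottom-row=0; cleared 0 line(s) (total 0); column heights now [9 10 8 4], max=10
Drop 6: O rot1 at col 2 lands with bottom-row=8; cleared 1 line(s) (total 1); column heights now [7 9 9 9], max=9
Drop 7: I rot2 at col 0 lands with bottom-row=9; cleared 1 line(s) (total 2); column heights now [7 9 9 9], max=9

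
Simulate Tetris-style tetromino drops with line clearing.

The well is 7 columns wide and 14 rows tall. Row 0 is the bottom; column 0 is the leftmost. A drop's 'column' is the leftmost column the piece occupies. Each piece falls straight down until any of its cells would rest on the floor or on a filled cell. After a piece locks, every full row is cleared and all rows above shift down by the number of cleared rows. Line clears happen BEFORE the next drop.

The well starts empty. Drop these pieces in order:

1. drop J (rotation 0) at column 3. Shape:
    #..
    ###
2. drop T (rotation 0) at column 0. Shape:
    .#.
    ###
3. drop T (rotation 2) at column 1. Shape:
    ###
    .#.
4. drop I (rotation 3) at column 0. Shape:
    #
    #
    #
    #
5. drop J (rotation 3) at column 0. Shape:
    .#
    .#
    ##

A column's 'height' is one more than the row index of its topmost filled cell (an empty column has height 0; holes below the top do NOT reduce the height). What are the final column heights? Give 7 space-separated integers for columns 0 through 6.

Answer: 6 8 3 3 1 1 0

Derivation:
Drop 1: J rot0 at col 3 lands with bottom-row=0; cleared 0 line(s) (total 0); column heights now [0 0 0 2 1 1 0], max=2
Drop 2: T rot0 at col 0 lands with bottom-row=0; cleared 0 line(s) (total 0); column heights now [1 2 1 2 1 1 0], max=2
Drop 3: T rot2 at col 1 lands with bottom-row=1; cleared 0 line(s) (total 0); column heights now [1 3 3 3 1 1 0], max=3
Drop 4: I rot3 at col 0 lands with bottom-row=1; cleared 0 line(s) (total 0); column heights now [5 3 3 3 1 1 0], max=5
Drop 5: J rot3 at col 0 lands with bottom-row=5; cleared 0 line(s) (total 0); column heights now [6 8 3 3 1 1 0], max=8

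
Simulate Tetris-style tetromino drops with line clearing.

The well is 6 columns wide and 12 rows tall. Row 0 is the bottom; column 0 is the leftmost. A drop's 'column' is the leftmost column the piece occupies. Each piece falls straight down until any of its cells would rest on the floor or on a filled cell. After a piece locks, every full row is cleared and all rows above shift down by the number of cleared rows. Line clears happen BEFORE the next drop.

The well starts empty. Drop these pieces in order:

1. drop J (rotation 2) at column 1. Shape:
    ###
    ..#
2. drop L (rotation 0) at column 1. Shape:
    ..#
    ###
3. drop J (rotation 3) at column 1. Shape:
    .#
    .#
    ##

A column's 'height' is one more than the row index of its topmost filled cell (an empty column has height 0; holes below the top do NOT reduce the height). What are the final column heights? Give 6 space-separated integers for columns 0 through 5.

Drop 1: J rot2 at col 1 lands with bottom-row=0; cleared 0 line(s) (total 0); column heights now [0 2 2 2 0 0], max=2
Drop 2: L rot0 at col 1 lands with bottom-row=2; cleared 0 line(s) (total 0); column heights now [0 3 3 4 0 0], max=4
Drop 3: J rot3 at col 1 lands with bottom-row=3; cleared 0 line(s) (total 0); column heights now [0 4 6 4 0 0], max=6

Answer: 0 4 6 4 0 0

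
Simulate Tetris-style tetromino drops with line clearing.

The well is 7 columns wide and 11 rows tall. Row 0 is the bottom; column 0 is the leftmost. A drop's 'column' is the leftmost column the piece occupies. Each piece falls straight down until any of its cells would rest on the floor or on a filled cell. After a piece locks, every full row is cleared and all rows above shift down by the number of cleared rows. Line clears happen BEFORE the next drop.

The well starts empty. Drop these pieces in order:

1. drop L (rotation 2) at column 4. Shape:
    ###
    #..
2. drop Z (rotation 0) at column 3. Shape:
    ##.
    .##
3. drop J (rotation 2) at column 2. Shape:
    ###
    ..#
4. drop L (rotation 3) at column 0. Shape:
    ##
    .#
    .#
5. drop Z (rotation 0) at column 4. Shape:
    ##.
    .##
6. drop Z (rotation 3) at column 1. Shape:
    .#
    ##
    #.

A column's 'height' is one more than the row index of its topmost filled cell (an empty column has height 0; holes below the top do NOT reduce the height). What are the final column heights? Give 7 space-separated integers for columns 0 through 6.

Drop 1: L rot2 at col 4 lands with bottom-row=0; cleared 0 line(s) (total 0); column heights now [0 0 0 0 2 2 2], max=2
Drop 2: Z rot0 at col 3 lands with bottom-row=2; cleared 0 line(s) (total 0); column heights now [0 0 0 4 4 3 2], max=4
Drop 3: J rot2 at col 2 lands with bottom-row=4; cleared 0 line(s) (total 0); column heights now [0 0 6 6 6 3 2], max=6
Drop 4: L rot3 at col 0 lands with bottom-row=0; cleared 0 line(s) (total 0); column heights now [3 3 6 6 6 3 2], max=6
Drop 5: Z rot0 at col 4 lands with bottom-row=5; cleared 0 line(s) (total 0); column heights now [3 3 6 6 7 7 6], max=7
Drop 6: Z rot3 at col 1 lands with bottom-row=5; cleared 0 line(s) (total 0); column heights now [3 7 8 6 7 7 6], max=8

Answer: 3 7 8 6 7 7 6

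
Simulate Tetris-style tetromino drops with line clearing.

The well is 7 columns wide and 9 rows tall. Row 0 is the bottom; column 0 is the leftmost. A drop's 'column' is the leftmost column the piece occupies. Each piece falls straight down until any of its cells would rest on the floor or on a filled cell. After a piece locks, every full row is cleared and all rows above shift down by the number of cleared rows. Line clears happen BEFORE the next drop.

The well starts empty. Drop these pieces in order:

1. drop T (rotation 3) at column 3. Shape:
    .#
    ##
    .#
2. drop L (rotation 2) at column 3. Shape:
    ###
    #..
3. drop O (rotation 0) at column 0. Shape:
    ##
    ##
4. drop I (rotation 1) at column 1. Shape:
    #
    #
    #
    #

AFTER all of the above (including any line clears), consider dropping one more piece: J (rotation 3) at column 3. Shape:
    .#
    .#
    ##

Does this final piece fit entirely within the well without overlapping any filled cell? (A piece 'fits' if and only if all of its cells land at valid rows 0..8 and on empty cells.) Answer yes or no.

Drop 1: T rot3 at col 3 lands with bottom-row=0; cleared 0 line(s) (total 0); column heights now [0 0 0 2 3 0 0], max=3
Drop 2: L rot2 at col 3 lands with bottom-row=2; cleared 0 line(s) (total 0); column heights now [0 0 0 4 4 4 0], max=4
Drop 3: O rot0 at col 0 lands with bottom-row=0; cleared 0 line(s) (total 0); column heights now [2 2 0 4 4 4 0], max=4
Drop 4: I rot1 at col 1 lands with bottom-row=2; cleared 0 line(s) (total 0); column heights now [2 6 0 4 4 4 0], max=6
Test piece J rot3 at col 3 (width 2): heights before test = [2 6 0 4 4 4 0]; fits = True

Answer: yes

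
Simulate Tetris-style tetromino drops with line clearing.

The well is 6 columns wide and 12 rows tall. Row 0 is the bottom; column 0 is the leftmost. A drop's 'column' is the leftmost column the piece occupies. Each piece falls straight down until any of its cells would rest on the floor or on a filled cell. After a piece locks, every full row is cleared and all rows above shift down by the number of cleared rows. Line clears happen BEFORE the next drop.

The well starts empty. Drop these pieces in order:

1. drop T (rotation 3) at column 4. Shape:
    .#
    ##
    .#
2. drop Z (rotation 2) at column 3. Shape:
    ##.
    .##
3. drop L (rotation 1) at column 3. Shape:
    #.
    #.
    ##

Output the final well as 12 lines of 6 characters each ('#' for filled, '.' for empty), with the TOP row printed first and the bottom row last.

Drop 1: T rot3 at col 4 lands with bottom-row=0; cleared 0 line(s) (total 0); column heights now [0 0 0 0 2 3], max=3
Drop 2: Z rot2 at col 3 lands with bottom-row=3; cleared 0 line(s) (total 0); column heights now [0 0 0 5 5 4], max=5
Drop 3: L rot1 at col 3 lands with bottom-row=5; cleared 0 line(s) (total 0); column heights now [0 0 0 8 6 4], max=8

Answer: ......
......
......
......
...#..
...#..
...##.
...##.
....##
.....#
....##
.....#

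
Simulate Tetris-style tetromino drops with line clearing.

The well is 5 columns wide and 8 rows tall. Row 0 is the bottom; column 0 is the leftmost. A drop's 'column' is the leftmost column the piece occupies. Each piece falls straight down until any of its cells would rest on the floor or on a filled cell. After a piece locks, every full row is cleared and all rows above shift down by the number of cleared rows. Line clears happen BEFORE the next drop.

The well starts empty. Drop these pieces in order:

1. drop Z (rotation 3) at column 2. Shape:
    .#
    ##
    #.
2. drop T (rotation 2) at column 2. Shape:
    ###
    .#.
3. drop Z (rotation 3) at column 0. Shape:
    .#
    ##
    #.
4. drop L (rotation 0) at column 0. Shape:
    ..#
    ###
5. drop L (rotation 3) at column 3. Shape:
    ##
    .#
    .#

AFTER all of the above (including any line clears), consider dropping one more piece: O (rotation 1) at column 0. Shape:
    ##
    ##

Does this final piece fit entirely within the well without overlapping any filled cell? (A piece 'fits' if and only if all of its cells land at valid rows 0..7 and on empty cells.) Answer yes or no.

Answer: yes

Derivation:
Drop 1: Z rot3 at col 2 lands with bottom-row=0; cleared 0 line(s) (total 0); column heights now [0 0 2 3 0], max=3
Drop 2: T rot2 at col 2 lands with bottom-row=3; cleared 0 line(s) (total 0); column heights now [0 0 5 5 5], max=5
Drop 3: Z rot3 at col 0 lands with bottom-row=0; cleared 0 line(s) (total 0); column heights now [2 3 5 5 5], max=5
Drop 4: L rot0 at col 0 lands with bottom-row=5; cleared 0 line(s) (total 0); column heights now [6 6 7 5 5], max=7
Drop 5: L rot3 at col 3 lands with bottom-row=5; cleared 0 line(s) (total 0); column heights now [6 6 7 8 8], max=8
Test piece O rot1 at col 0 (width 2): heights before test = [6 6 7 8 8]; fits = True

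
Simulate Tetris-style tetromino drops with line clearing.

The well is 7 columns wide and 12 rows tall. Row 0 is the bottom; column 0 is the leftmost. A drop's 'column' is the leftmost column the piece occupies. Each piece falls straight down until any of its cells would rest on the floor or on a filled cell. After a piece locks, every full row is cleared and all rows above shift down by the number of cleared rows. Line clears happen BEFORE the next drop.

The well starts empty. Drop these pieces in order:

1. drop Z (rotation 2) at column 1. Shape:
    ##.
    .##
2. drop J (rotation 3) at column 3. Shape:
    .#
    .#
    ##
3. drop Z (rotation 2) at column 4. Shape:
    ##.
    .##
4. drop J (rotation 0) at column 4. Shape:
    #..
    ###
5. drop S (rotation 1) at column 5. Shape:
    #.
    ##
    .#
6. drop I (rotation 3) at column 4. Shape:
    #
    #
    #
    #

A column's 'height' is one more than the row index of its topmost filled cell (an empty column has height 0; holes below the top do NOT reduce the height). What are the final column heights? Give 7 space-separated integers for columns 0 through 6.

Answer: 0 2 2 2 11 9 8

Derivation:
Drop 1: Z rot2 at col 1 lands with bottom-row=0; cleared 0 line(s) (total 0); column heights now [0 2 2 1 0 0 0], max=2
Drop 2: J rot3 at col 3 lands with bottom-row=1; cleared 0 line(s) (total 0); column heights now [0 2 2 2 4 0 0], max=4
Drop 3: Z rot2 at col 4 lands with bottom-row=3; cleared 0 line(s) (total 0); column heights now [0 2 2 2 5 5 4], max=5
Drop 4: J rot0 at col 4 lands with bottom-row=5; cleared 0 line(s) (total 0); column heights now [0 2 2 2 7 6 6], max=7
Drop 5: S rot1 at col 5 lands with bottom-row=6; cleared 0 line(s) (total 0); column heights now [0 2 2 2 7 9 8], max=9
Drop 6: I rot3 at col 4 lands with bottom-row=7; cleared 0 line(s) (total 0); column heights now [0 2 2 2 11 9 8], max=11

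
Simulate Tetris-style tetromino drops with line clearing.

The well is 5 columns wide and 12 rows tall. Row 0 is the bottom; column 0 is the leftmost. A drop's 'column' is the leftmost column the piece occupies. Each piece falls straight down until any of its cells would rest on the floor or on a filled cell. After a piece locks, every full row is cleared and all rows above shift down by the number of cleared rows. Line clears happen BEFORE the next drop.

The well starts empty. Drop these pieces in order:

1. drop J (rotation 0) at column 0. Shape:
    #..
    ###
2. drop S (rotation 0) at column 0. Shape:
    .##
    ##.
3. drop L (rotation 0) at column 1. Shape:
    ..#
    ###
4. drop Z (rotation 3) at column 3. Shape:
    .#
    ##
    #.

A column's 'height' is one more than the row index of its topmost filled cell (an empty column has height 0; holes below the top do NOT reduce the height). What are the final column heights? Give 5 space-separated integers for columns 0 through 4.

Answer: 3 5 5 8 9

Derivation:
Drop 1: J rot0 at col 0 lands with bottom-row=0; cleared 0 line(s) (total 0); column heights now [2 1 1 0 0], max=2
Drop 2: S rot0 at col 0 lands with bottom-row=2; cleared 0 line(s) (total 0); column heights now [3 4 4 0 0], max=4
Drop 3: L rot0 at col 1 lands with bottom-row=4; cleared 0 line(s) (total 0); column heights now [3 5 5 6 0], max=6
Drop 4: Z rot3 at col 3 lands with bottom-row=6; cleared 0 line(s) (total 0); column heights now [3 5 5 8 9], max=9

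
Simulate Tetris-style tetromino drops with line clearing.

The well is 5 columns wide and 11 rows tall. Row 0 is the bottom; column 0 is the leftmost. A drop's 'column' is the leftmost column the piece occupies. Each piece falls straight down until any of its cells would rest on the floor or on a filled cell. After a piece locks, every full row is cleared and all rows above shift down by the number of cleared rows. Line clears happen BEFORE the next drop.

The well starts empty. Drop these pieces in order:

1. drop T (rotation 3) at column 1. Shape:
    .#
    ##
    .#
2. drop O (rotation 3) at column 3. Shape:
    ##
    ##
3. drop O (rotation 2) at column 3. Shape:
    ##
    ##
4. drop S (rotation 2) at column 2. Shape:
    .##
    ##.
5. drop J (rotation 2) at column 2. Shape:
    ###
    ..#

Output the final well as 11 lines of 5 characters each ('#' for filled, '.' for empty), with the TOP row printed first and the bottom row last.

Drop 1: T rot3 at col 1 lands with bottom-row=0; cleared 0 line(s) (total 0); column heights now [0 2 3 0 0], max=3
Drop 2: O rot3 at col 3 lands with bottom-row=0; cleared 0 line(s) (total 0); column heights now [0 2 3 2 2], max=3
Drop 3: O rot2 at col 3 lands with bottom-row=2; cleared 0 line(s) (total 0); column heights now [0 2 3 4 4], max=4
Drop 4: S rot2 at col 2 lands with bottom-row=4; cleared 0 line(s) (total 0); column heights now [0 2 5 6 6], max=6
Drop 5: J rot2 at col 2 lands with bottom-row=6; cleared 0 line(s) (total 0); column heights now [0 2 8 8 8], max=8

Answer: .....
.....
.....
..###
....#
...##
..##.
...##
..###
.####
..###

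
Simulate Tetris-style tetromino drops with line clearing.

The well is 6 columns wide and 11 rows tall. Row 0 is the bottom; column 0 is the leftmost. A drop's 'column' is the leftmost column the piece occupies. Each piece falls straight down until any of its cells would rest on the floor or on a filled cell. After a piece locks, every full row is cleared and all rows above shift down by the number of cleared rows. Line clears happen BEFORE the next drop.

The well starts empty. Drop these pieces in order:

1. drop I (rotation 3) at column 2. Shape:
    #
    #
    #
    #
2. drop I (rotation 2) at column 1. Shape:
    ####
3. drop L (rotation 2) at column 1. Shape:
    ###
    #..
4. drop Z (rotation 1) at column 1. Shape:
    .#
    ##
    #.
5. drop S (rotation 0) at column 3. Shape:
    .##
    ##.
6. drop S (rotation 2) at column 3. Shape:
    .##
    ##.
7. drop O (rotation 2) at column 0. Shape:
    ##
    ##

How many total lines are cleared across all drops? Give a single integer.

Answer: 0

Derivation:
Drop 1: I rot3 at col 2 lands with bottom-row=0; cleared 0 line(s) (total 0); column heights now [0 0 4 0 0 0], max=4
Drop 2: I rot2 at col 1 lands with bottom-row=4; cleared 0 line(s) (total 0); column heights now [0 5 5 5 5 0], max=5
Drop 3: L rot2 at col 1 lands with bottom-row=5; cleared 0 line(s) (total 0); column heights now [0 7 7 7 5 0], max=7
Drop 4: Z rot1 at col 1 lands with bottom-row=7; cleared 0 line(s) (total 0); column heights now [0 9 10 7 5 0], max=10
Drop 5: S rot0 at col 3 lands with bottom-row=7; cleared 0 line(s) (total 0); column heights now [0 9 10 8 9 9], max=10
Drop 6: S rot2 at col 3 lands with bottom-row=9; cleared 0 line(s) (total 0); column heights now [0 9 10 10 11 11], max=11
Drop 7: O rot2 at col 0 lands with bottom-row=9; cleared 0 line(s) (total 0); column heights now [11 11 10 10 11 11], max=11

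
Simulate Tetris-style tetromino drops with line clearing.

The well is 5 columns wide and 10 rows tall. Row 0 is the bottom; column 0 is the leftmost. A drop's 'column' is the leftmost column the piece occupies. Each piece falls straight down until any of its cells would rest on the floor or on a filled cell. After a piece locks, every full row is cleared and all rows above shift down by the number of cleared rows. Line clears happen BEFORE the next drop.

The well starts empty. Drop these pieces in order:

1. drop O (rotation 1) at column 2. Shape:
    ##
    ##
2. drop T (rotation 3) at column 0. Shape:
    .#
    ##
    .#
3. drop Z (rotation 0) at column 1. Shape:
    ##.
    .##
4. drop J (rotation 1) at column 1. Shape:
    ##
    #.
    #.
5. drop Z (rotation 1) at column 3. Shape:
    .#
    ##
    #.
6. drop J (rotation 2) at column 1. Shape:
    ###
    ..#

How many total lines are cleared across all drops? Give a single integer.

Answer: 0

Derivation:
Drop 1: O rot1 at col 2 lands with bottom-row=0; cleared 0 line(s) (total 0); column heights now [0 0 2 2 0], max=2
Drop 2: T rot3 at col 0 lands with bottom-row=0; cleared 0 line(s) (total 0); column heights now [2 3 2 2 0], max=3
Drop 3: Z rot0 at col 1 lands with bottom-row=2; cleared 0 line(s) (total 0); column heights now [2 4 4 3 0], max=4
Drop 4: J rot1 at col 1 lands with bottom-row=4; cleared 0 line(s) (total 0); column heights now [2 7 7 3 0], max=7
Drop 5: Z rot1 at col 3 lands with bottom-row=3; cleared 0 line(s) (total 0); column heights now [2 7 7 5 6], max=7
Drop 6: J rot2 at col 1 lands with bottom-row=6; cleared 0 line(s) (total 0); column heights now [2 8 8 8 6], max=8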